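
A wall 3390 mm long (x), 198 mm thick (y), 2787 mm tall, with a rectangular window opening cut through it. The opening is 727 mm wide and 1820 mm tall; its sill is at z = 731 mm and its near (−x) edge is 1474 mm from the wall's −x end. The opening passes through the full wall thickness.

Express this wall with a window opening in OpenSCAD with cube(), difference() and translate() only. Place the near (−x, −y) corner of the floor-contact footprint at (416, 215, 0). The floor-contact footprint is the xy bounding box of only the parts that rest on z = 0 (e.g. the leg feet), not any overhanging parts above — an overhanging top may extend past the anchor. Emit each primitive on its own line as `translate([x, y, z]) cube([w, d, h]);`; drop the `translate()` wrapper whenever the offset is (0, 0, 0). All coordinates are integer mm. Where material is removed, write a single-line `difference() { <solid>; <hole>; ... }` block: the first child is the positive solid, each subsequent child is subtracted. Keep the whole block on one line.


difference() { translate([416, 215, 0]) cube([3390, 198, 2787]); translate([1890, 215, 731]) cube([727, 198, 1820]); }


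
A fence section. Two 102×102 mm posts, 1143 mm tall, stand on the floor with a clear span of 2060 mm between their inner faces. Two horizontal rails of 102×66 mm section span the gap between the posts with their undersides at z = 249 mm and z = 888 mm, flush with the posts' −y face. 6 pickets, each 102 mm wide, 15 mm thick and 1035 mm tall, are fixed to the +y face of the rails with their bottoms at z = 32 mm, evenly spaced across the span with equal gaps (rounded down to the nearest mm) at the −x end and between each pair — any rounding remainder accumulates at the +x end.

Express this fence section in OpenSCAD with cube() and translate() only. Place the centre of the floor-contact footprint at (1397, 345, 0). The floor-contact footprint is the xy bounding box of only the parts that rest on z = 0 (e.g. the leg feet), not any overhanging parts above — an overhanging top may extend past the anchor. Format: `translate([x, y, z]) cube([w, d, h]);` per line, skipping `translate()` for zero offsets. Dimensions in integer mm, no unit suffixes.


translate([265, 294, 0]) cube([102, 102, 1143]);
translate([2427, 294, 0]) cube([102, 102, 1143]);
translate([367, 294, 249]) cube([2060, 102, 66]);
translate([367, 294, 888]) cube([2060, 102, 66]);
translate([573, 396, 32]) cube([102, 15, 1035]);
translate([881, 396, 32]) cube([102, 15, 1035]);
translate([1189, 396, 32]) cube([102, 15, 1035]);
translate([1497, 396, 32]) cube([102, 15, 1035]);
translate([1805, 396, 32]) cube([102, 15, 1035]);
translate([2113, 396, 32]) cube([102, 15, 1035]);


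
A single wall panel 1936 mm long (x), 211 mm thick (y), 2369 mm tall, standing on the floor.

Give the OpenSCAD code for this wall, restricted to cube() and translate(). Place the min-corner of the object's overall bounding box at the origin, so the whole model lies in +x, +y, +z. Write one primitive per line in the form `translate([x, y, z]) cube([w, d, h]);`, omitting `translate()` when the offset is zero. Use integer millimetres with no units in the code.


cube([1936, 211, 2369]);


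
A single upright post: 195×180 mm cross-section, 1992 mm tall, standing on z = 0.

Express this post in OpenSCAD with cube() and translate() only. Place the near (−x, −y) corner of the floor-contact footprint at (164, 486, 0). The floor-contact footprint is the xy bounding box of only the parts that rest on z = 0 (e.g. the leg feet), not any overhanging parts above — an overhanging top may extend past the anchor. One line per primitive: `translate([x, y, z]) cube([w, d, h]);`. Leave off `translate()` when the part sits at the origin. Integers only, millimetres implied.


translate([164, 486, 0]) cube([195, 180, 1992]);


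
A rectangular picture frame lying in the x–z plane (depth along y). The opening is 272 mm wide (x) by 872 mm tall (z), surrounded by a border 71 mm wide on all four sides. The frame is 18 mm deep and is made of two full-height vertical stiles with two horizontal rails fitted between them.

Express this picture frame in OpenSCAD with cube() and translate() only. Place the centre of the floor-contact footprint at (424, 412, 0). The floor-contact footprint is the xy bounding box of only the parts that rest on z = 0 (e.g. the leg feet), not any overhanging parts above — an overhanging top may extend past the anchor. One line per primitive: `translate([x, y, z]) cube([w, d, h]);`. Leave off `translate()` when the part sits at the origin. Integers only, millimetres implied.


translate([217, 403, 0]) cube([71, 18, 1014]);
translate([560, 403, 0]) cube([71, 18, 1014]);
translate([288, 403, 0]) cube([272, 18, 71]);
translate([288, 403, 943]) cube([272, 18, 71]);


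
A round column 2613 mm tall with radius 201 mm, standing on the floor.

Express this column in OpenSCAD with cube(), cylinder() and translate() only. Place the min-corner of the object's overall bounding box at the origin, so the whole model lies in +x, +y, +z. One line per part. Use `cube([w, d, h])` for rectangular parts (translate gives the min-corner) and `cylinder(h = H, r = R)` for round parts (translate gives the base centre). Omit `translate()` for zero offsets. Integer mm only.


translate([201, 201, 0]) cylinder(h = 2613, r = 201);


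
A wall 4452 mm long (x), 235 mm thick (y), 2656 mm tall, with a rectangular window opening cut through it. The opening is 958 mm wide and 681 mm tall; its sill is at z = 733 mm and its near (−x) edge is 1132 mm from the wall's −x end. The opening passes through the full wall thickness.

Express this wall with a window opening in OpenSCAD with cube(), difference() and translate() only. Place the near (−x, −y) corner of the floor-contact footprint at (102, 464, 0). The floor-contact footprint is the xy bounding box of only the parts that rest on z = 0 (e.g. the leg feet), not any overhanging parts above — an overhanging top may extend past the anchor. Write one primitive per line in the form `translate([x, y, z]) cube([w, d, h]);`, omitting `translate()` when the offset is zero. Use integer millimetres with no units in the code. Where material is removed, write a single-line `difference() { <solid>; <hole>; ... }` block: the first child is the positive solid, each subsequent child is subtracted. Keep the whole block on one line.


difference() { translate([102, 464, 0]) cube([4452, 235, 2656]); translate([1234, 464, 733]) cube([958, 235, 681]); }


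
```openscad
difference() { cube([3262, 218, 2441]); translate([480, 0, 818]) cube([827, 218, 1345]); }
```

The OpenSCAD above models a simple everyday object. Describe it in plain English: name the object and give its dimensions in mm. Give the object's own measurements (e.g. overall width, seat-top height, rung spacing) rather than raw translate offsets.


A wall 3262 mm long (x), 218 mm thick (y), 2441 mm tall, with a rectangular window opening cut through it. The opening is 827 mm wide and 1345 mm tall; its sill is at z = 818 mm and its near (−x) edge is 480 mm from the wall's −x end. The opening passes through the full wall thickness.


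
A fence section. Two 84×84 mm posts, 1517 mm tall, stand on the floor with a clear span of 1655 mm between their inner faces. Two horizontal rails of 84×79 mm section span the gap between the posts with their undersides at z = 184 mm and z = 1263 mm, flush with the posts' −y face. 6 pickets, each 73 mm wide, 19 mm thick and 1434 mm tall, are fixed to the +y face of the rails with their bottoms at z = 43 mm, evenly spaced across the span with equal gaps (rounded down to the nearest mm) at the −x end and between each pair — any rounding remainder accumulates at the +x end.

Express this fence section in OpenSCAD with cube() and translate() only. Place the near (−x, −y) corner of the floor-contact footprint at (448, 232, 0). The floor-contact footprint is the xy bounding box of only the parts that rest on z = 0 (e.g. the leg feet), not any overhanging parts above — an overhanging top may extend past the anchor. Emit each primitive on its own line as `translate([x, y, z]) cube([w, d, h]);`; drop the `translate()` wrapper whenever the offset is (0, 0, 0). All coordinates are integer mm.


translate([448, 232, 0]) cube([84, 84, 1517]);
translate([2187, 232, 0]) cube([84, 84, 1517]);
translate([532, 232, 184]) cube([1655, 84, 79]);
translate([532, 232, 1263]) cube([1655, 84, 79]);
translate([705, 316, 43]) cube([73, 19, 1434]);
translate([951, 316, 43]) cube([73, 19, 1434]);
translate([1197, 316, 43]) cube([73, 19, 1434]);
translate([1443, 316, 43]) cube([73, 19, 1434]);
translate([1689, 316, 43]) cube([73, 19, 1434]);
translate([1935, 316, 43]) cube([73, 19, 1434]);


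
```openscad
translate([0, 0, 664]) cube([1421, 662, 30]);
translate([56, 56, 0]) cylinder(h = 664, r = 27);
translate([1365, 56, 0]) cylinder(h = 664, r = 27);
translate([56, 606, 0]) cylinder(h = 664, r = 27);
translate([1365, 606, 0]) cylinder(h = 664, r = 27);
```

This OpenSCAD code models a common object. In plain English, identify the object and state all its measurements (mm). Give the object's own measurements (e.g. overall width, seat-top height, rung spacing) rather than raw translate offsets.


A rectangular dining table. The top is 1421×662×30 mm with its upper surface at z = 694 mm. It stands on four round legs of 54 mm diameter, each leg's bounding box inset 29 mm from the nearest pair of top edges, running from the floor to the underside of the top.


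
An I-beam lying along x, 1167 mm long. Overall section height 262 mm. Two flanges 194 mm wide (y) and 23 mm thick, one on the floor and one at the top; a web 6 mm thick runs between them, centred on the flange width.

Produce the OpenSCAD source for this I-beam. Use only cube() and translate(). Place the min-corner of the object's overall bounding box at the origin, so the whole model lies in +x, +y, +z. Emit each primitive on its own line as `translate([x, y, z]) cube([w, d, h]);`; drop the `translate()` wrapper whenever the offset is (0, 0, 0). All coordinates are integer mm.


cube([1167, 194, 23]);
translate([0, 94, 23]) cube([1167, 6, 216]);
translate([0, 0, 239]) cube([1167, 194, 23]);


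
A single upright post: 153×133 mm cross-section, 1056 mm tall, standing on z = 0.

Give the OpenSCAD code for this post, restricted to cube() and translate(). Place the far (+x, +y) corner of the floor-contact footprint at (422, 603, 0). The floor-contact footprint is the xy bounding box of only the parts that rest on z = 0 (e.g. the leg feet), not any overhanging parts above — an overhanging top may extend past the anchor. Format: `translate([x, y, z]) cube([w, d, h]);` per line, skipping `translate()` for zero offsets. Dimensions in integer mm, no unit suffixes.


translate([269, 470, 0]) cube([153, 133, 1056]);


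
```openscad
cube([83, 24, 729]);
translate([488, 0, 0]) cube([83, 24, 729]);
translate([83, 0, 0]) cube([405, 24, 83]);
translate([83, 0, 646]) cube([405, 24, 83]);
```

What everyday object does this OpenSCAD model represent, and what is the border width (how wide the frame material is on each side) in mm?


A picture frame. The border width is 83 mm.

Four thin pieces enclosing a rectangular opening — a picture frame. The two full-height stiles are 729 mm tall; the top rail sits at z = 646 and is 83 mm tall, so the border above the opening is 729 − 646 = 83 mm, matching the stile x-width.


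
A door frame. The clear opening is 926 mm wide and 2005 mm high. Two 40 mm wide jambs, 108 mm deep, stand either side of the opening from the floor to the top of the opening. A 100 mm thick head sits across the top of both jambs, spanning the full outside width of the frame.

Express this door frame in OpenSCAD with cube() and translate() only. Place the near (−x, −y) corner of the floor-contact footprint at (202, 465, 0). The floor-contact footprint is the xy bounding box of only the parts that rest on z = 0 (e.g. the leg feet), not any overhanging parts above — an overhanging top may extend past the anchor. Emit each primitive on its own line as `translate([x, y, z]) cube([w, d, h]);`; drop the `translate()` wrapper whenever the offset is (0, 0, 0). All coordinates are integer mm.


translate([202, 465, 0]) cube([40, 108, 2005]);
translate([1168, 465, 0]) cube([40, 108, 2005]);
translate([202, 465, 2005]) cube([1006, 108, 100]);


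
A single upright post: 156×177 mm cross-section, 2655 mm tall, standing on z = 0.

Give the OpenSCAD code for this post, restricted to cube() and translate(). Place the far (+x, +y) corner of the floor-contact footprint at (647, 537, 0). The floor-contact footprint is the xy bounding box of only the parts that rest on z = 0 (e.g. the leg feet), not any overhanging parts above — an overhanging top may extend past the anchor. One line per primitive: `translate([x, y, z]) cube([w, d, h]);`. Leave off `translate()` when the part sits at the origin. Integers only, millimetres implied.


translate([491, 360, 0]) cube([156, 177, 2655]);


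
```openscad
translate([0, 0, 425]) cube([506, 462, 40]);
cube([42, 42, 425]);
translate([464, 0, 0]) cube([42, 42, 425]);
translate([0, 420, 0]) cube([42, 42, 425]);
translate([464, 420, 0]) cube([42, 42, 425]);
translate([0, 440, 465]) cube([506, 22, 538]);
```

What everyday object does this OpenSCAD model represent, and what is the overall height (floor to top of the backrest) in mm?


A chair. The overall height is 1003 mm.

A slab on four corner posts with a tall panel at the back — a chair. The seat slab sits at z = 425 with thickness 40, and the 538 mm backrest starts at the seat top, so the overall height is 425 + 40 + 538 = 1003 mm.


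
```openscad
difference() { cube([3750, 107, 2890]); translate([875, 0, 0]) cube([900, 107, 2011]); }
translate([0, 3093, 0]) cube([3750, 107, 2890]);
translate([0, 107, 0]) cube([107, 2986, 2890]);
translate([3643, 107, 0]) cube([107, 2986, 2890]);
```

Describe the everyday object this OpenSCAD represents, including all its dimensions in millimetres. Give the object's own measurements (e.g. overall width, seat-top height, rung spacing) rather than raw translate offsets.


A single room: four walls, each 2890 mm tall and 107 mm thick, enclosing an outside footprint 3750×3200 mm (x × y), no floor or roof. The front and back walls (−y and +y sides) run the full x-width; the side walls fit between their inner faces. A door opening 900 mm wide and 2011 mm tall is cut through the front wall from the floor up, its −x edge 875 mm from the wall's −x end.


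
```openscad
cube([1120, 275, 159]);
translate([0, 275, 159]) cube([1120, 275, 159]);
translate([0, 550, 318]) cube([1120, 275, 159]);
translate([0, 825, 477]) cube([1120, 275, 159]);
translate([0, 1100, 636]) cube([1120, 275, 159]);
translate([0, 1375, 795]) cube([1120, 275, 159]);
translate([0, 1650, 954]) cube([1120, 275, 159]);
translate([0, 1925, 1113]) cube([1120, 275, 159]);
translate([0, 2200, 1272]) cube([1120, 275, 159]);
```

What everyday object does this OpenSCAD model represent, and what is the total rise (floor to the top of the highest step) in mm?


A staircase. The total rise is 1431 mm.

9 identical blocks, each offset up and back from the previous — a staircase. Each step is 159 mm tall and there are 9 of them, so the total rise is 9 × 159 = 1431 mm.


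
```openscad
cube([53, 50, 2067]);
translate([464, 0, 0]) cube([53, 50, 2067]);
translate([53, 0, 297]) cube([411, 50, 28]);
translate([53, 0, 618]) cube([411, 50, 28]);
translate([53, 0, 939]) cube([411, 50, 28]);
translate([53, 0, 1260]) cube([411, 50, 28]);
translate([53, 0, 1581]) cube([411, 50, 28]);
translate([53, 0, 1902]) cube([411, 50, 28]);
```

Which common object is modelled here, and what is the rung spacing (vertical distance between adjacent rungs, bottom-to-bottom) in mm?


A ladder. The rung spacing is 321 mm.

Two tall 53×50 posts with 6 short bars between them — a ladder. Adjacent rungs sit at z = 297 and z = 618, so the spacing is 618 − 297 = 321 mm.


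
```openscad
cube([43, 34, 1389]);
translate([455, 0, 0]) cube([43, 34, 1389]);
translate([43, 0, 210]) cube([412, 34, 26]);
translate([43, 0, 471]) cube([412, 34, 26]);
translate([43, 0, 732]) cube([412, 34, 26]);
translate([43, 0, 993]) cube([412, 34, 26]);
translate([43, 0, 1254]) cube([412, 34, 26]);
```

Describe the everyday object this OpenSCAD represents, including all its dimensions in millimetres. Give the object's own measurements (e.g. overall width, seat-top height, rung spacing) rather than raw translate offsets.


A straight ladder. Two 43×34 mm vertical rails, 1389 mm tall, stand 498 mm apart (outside-to-outside) with their front faces coplanar on the −y side. 5 rungs, each 34 mm deep and 26 mm tall, span between the inner faces of the rails, front faces flush with the rails. The lowest rung's underside is at z = 210 mm and rungs are spaced 261 mm apart (underside to underside).


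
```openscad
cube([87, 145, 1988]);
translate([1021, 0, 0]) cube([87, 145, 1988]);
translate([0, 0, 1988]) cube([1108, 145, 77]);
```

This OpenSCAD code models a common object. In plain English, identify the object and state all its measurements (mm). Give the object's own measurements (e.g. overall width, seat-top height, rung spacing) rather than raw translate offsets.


A door frame. The clear opening is 934 mm wide and 1988 mm high. Two 87 mm wide jambs, 145 mm deep, stand either side of the opening from the floor to the top of the opening. A 77 mm thick head sits across the top of both jambs, spanning the full outside width of the frame.


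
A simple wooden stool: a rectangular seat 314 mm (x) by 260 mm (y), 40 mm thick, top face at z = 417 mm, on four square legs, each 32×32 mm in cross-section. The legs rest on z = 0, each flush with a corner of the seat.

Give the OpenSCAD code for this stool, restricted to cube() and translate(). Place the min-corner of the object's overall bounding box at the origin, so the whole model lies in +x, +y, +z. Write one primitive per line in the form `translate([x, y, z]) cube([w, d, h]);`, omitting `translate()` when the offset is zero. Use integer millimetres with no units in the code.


translate([0, 0, 377]) cube([314, 260, 40]);
cube([32, 32, 377]);
translate([282, 0, 0]) cube([32, 32, 377]);
translate([0, 228, 0]) cube([32, 32, 377]);
translate([282, 228, 0]) cube([32, 32, 377]);


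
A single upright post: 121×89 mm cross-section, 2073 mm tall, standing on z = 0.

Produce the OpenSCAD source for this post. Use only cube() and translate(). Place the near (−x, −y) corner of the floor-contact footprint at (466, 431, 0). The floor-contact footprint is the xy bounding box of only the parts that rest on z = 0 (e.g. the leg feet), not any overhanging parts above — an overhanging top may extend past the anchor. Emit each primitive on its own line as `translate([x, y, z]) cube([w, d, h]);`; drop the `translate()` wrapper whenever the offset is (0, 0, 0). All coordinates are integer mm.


translate([466, 431, 0]) cube([121, 89, 2073]);


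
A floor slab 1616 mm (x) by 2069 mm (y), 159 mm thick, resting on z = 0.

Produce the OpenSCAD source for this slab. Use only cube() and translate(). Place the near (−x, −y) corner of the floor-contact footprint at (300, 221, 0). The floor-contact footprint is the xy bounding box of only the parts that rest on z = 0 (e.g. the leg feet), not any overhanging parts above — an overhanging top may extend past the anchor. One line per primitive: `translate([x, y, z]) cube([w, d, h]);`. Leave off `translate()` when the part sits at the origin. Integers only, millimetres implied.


translate([300, 221, 0]) cube([1616, 2069, 159]);


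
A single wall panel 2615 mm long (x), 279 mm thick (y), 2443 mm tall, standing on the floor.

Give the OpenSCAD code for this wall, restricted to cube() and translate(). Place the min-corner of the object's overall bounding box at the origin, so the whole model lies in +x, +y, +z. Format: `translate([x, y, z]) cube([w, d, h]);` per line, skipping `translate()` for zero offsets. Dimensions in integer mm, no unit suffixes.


cube([2615, 279, 2443]);


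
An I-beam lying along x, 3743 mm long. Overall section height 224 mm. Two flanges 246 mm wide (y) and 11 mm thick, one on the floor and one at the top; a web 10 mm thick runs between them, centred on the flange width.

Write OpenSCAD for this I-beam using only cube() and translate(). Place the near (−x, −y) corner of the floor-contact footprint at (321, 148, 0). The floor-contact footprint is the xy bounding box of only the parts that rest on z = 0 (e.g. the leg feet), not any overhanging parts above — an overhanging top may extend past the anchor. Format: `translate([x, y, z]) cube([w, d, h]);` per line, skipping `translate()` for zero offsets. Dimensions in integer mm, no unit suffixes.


translate([321, 148, 0]) cube([3743, 246, 11]);
translate([321, 266, 11]) cube([3743, 10, 202]);
translate([321, 148, 213]) cube([3743, 246, 11]);


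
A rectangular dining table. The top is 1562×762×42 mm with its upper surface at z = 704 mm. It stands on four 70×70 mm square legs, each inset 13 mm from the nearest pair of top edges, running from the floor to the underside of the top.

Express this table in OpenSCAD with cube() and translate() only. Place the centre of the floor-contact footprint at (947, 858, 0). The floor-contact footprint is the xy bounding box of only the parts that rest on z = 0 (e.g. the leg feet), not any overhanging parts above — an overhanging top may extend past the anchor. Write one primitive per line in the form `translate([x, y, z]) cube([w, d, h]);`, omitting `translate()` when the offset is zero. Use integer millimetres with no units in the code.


translate([166, 477, 662]) cube([1562, 762, 42]);
translate([179, 490, 0]) cube([70, 70, 662]);
translate([1645, 490, 0]) cube([70, 70, 662]);
translate([179, 1156, 0]) cube([70, 70, 662]);
translate([1645, 1156, 0]) cube([70, 70, 662]);


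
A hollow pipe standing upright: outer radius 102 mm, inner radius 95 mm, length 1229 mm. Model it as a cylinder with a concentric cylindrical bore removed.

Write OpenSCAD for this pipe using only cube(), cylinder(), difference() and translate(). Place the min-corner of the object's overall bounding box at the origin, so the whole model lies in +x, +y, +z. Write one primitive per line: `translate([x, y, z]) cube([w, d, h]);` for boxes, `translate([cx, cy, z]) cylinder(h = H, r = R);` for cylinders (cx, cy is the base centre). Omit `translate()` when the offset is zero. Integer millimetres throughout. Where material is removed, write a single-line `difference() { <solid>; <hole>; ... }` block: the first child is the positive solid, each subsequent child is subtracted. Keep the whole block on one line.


difference() { translate([102, 102, 0]) cylinder(h = 1229, r = 102); translate([102, 102, 0]) cylinder(h = 1229, r = 95); }


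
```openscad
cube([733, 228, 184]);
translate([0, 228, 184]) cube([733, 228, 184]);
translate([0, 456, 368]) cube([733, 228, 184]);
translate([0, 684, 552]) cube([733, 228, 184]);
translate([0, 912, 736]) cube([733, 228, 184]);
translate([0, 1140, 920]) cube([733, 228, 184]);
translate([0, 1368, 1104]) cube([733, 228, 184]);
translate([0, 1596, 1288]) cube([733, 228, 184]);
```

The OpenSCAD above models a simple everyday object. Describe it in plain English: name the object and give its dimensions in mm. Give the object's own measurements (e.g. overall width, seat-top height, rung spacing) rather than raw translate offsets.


A straight staircase of 8 solid steps. Each step is 733 mm wide (x), 228 mm deep (y, the going) and 184 mm tall (the rise). The first step rests on the floor; each subsequent step sits one going further in +y and one rise higher in +z, directly behind and above the previous step with no overlap.


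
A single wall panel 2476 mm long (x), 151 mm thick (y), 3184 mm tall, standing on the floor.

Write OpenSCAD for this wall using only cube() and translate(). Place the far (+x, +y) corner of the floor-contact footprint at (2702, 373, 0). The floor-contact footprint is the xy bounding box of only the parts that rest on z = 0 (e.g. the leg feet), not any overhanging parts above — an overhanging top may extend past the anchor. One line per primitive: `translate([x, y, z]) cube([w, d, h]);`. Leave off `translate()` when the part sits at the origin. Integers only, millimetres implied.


translate([226, 222, 0]) cube([2476, 151, 3184]);


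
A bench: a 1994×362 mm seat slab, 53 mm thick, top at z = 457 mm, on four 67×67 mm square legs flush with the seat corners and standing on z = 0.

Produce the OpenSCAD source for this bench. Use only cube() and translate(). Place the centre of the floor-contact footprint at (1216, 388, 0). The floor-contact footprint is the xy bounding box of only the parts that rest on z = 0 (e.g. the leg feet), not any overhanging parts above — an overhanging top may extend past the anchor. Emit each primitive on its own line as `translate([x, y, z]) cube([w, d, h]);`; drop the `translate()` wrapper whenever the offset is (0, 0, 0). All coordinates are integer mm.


// leg_h = 457 − 53 = 404
translate([219, 207, 404]) cube([1994, 362, 53]);
translate([219, 207, 0]) cube([67, 67, 404]);
translate([219, 502, 0]) cube([67, 67, 404]);
translate([2146, 207, 0]) cube([67, 67, 404]);
translate([2146, 502, 0]) cube([67, 67, 404]);


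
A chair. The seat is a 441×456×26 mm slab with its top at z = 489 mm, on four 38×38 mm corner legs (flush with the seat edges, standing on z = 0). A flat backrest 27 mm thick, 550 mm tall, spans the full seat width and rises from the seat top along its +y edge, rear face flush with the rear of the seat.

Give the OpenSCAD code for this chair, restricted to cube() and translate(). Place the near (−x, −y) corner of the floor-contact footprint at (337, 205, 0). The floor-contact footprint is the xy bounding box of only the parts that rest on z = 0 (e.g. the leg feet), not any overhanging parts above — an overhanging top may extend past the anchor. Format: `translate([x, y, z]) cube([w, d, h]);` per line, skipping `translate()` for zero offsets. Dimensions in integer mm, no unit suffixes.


translate([337, 205, 463]) cube([441, 456, 26]);
translate([337, 205, 0]) cube([38, 38, 463]);
translate([740, 205, 0]) cube([38, 38, 463]);
translate([337, 623, 0]) cube([38, 38, 463]);
translate([740, 623, 0]) cube([38, 38, 463]);
translate([337, 634, 489]) cube([441, 27, 550]);


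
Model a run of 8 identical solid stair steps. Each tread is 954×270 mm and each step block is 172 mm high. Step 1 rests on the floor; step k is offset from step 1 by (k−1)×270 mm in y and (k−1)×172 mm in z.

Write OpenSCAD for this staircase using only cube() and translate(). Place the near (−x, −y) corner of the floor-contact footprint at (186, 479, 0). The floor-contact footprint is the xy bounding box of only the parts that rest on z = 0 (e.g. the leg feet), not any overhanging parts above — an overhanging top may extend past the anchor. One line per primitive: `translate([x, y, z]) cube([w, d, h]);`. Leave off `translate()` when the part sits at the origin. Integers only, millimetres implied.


translate([186, 479, 0]) cube([954, 270, 172]);
translate([186, 749, 172]) cube([954, 270, 172]);
translate([186, 1019, 344]) cube([954, 270, 172]);
translate([186, 1289, 516]) cube([954, 270, 172]);
translate([186, 1559, 688]) cube([954, 270, 172]);
translate([186, 1829, 860]) cube([954, 270, 172]);
translate([186, 2099, 1032]) cube([954, 270, 172]);
translate([186, 2369, 1204]) cube([954, 270, 172]);


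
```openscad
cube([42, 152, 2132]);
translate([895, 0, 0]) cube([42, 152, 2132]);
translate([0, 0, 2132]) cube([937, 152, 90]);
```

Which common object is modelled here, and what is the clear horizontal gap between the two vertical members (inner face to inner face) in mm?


A door frame. The clear opening width is 853 mm.

Two 2132 mm tall posts with a header on top — a door frame. The left jamb is 42 mm wide at x = 0; the right jamb starts at x = 895. The clear opening is 895 − 42 = 853 mm.


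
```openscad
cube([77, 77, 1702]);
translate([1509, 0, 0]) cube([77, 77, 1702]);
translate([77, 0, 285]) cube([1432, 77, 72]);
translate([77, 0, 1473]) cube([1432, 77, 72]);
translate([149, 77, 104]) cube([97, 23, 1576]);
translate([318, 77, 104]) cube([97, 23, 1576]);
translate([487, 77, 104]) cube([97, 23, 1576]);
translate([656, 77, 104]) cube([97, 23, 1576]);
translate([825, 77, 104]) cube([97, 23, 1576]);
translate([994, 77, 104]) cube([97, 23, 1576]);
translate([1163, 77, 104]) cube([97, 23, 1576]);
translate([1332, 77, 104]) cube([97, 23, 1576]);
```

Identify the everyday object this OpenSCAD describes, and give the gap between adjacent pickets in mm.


A fence section. The picket gap is 72 mm.

Two posts, two rails, 8 pickets — a fence section. Span 1432 mm holds 8 pickets of 97 mm with 9 equal gaps: ⌊(1432 − 8·97) / 9⌋ = 72 mm.


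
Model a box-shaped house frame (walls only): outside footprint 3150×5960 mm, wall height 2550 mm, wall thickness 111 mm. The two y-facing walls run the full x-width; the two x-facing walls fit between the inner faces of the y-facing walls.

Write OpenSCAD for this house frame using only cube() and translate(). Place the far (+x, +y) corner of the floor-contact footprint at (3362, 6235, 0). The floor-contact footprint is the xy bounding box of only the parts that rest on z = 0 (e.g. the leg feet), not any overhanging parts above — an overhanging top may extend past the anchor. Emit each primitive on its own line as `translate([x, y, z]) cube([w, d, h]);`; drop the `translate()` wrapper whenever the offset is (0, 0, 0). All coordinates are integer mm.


translate([212, 275, 0]) cube([3150, 111, 2550]);
translate([212, 6124, 0]) cube([3150, 111, 2550]);
translate([212, 386, 0]) cube([111, 5738, 2550]);
translate([3251, 386, 0]) cube([111, 5738, 2550]);


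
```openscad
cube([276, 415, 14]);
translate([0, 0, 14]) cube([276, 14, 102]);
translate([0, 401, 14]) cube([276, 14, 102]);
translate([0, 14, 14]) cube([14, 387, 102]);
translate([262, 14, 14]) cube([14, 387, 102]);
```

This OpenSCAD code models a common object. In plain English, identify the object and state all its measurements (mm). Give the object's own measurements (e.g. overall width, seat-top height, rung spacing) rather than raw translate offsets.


An open-topped rectangular box: outside dimensions 276×415×116 mm, with a uniform wall and base thickness of 14 mm. The base is a full 276×415 slab on the floor; four walls sit on top of the base. The front and back walls (the −y and +y sides) span the full width; the two side walls fit between them.


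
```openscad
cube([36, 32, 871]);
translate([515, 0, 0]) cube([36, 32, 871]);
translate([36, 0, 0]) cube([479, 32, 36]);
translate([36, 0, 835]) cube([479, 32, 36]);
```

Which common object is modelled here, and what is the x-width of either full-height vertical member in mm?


A picture frame. The border width is 36 mm.

Four thin pieces enclosing a rectangular opening — a picture frame. The two full-height stiles are 871 mm tall; the top rail sits at z = 835 and is 36 mm tall, so the border above the opening is 871 − 835 = 36 mm, matching the stile x-width.


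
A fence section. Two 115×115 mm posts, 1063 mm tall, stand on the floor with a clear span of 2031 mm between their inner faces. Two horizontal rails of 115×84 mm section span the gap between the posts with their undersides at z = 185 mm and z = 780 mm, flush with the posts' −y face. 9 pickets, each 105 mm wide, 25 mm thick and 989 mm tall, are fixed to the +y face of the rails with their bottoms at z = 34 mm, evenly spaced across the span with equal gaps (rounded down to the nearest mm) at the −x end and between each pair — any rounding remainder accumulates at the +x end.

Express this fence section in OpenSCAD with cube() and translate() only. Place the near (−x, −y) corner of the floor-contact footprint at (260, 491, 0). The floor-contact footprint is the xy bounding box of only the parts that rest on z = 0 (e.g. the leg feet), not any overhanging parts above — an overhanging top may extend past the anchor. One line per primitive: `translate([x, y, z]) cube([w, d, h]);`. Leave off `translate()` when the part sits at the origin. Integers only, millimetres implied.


translate([260, 491, 0]) cube([115, 115, 1063]);
translate([2406, 491, 0]) cube([115, 115, 1063]);
translate([375, 491, 185]) cube([2031, 115, 84]);
translate([375, 491, 780]) cube([2031, 115, 84]);
translate([483, 606, 34]) cube([105, 25, 989]);
translate([696, 606, 34]) cube([105, 25, 989]);
translate([909, 606, 34]) cube([105, 25, 989]);
translate([1122, 606, 34]) cube([105, 25, 989]);
translate([1335, 606, 34]) cube([105, 25, 989]);
translate([1548, 606, 34]) cube([105, 25, 989]);
translate([1761, 606, 34]) cube([105, 25, 989]);
translate([1974, 606, 34]) cube([105, 25, 989]);
translate([2187, 606, 34]) cube([105, 25, 989]);


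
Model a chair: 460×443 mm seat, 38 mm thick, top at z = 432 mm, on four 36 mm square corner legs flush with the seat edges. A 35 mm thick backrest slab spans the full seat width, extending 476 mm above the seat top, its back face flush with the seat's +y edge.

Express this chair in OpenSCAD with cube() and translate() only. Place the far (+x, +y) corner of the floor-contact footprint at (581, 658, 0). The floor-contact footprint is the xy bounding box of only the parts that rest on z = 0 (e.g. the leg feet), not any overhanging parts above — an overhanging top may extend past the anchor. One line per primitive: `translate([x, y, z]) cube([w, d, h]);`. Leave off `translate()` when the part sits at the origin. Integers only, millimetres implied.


translate([121, 215, 394]) cube([460, 443, 38]);
translate([121, 215, 0]) cube([36, 36, 394]);
translate([545, 215, 0]) cube([36, 36, 394]);
translate([121, 622, 0]) cube([36, 36, 394]);
translate([545, 622, 0]) cube([36, 36, 394]);
translate([121, 623, 432]) cube([460, 35, 476]);


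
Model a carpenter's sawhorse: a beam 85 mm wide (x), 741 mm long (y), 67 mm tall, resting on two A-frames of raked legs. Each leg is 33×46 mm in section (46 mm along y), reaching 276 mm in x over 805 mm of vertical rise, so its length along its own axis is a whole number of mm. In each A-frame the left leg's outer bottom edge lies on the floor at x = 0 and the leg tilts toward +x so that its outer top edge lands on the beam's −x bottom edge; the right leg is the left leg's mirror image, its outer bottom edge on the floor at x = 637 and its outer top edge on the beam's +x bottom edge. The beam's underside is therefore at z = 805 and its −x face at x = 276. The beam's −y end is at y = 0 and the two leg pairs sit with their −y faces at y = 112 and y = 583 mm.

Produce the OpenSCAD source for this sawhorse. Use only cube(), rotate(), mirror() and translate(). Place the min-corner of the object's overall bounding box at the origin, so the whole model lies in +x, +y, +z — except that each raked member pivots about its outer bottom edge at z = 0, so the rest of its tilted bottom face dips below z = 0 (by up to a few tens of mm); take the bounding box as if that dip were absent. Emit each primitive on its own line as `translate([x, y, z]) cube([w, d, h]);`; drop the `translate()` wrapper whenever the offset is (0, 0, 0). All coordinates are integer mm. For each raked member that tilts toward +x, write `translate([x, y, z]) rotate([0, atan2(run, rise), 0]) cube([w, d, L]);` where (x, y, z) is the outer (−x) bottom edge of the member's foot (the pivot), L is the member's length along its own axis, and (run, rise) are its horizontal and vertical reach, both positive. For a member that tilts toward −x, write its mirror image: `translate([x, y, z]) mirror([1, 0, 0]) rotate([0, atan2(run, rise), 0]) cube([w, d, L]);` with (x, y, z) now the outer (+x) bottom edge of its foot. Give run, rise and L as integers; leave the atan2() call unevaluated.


// leg length = √(276² + 805²) = 851
// right-leg outer foot x = 2·276 + 85 = 637
// beam min-corner = (276, 0, 805)
translate([276, 0, 805]) cube([85, 741, 67]);
translate([0, 112, 0]) rotate([0, atan2(276, 805), 0]) cube([33, 46, 851]);
translate([637, 112, 0]) mirror([1, 0, 0]) rotate([0, atan2(276, 805), 0]) cube([33, 46, 851]);
translate([0, 583, 0]) rotate([0, atan2(276, 805), 0]) cube([33, 46, 851]);
translate([637, 583, 0]) mirror([1, 0, 0]) rotate([0, atan2(276, 805), 0]) cube([33, 46, 851]);


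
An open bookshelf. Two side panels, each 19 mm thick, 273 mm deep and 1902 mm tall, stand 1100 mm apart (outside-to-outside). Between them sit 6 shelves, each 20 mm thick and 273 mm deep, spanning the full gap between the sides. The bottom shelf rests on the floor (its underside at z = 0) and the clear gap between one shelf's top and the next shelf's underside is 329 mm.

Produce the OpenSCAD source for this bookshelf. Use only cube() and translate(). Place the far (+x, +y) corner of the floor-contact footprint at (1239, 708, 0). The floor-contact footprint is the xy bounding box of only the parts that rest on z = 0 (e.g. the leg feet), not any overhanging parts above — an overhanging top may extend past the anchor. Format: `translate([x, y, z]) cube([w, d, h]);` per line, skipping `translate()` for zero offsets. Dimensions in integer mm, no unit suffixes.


translate([139, 435, 0]) cube([19, 273, 1902]);
translate([1220, 435, 0]) cube([19, 273, 1902]);
translate([158, 435, 0]) cube([1062, 273, 20]);
translate([158, 435, 349]) cube([1062, 273, 20]);
translate([158, 435, 698]) cube([1062, 273, 20]);
translate([158, 435, 1047]) cube([1062, 273, 20]);
translate([158, 435, 1396]) cube([1062, 273, 20]);
translate([158, 435, 1745]) cube([1062, 273, 20]);


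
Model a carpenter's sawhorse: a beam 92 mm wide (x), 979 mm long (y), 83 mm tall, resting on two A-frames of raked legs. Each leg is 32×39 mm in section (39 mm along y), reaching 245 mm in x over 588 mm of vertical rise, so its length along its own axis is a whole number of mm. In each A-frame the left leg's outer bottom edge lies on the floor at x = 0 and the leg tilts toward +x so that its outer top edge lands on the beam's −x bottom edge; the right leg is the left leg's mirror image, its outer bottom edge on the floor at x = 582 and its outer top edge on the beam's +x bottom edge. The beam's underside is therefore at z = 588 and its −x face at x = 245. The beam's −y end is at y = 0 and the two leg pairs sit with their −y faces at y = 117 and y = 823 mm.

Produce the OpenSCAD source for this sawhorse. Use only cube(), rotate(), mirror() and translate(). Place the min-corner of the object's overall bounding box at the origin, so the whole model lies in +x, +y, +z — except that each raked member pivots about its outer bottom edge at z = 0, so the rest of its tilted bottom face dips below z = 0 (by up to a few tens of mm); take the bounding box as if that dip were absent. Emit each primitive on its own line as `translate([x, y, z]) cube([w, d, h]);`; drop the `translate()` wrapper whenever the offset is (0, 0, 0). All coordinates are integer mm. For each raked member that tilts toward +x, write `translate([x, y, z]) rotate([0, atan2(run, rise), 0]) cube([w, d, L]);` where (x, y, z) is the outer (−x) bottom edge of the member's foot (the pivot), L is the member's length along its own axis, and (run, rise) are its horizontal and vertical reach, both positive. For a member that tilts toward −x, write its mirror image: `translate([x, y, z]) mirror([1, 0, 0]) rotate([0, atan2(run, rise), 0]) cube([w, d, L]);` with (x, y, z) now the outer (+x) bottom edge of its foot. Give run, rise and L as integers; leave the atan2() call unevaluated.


translate([245, 0, 588]) cube([92, 979, 83]);
translate([0, 117, 0]) rotate([0, atan2(245, 588), 0]) cube([32, 39, 637]);
translate([582, 117, 0]) mirror([1, 0, 0]) rotate([0, atan2(245, 588), 0]) cube([32, 39, 637]);
translate([0, 823, 0]) rotate([0, atan2(245, 588), 0]) cube([32, 39, 637]);
translate([582, 823, 0]) mirror([1, 0, 0]) rotate([0, atan2(245, 588), 0]) cube([32, 39, 637]);
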